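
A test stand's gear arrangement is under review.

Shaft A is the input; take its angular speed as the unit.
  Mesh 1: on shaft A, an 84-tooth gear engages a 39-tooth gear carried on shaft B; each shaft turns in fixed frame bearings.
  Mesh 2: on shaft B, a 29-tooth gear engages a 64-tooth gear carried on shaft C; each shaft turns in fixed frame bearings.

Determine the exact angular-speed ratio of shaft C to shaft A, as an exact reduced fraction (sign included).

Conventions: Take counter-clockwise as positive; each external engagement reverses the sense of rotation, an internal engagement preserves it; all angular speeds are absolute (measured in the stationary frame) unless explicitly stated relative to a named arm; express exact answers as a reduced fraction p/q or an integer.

class = fixed-axis compound train [2 meshes; 2 ratios multiply, 2 sense flips]
mesh 1 [84T→39T]: running ratio 28/13, sense −
mesh 2 [29T→64T]: running ratio 203/208, sense +
ω_out/ω_in = 203/208

203/208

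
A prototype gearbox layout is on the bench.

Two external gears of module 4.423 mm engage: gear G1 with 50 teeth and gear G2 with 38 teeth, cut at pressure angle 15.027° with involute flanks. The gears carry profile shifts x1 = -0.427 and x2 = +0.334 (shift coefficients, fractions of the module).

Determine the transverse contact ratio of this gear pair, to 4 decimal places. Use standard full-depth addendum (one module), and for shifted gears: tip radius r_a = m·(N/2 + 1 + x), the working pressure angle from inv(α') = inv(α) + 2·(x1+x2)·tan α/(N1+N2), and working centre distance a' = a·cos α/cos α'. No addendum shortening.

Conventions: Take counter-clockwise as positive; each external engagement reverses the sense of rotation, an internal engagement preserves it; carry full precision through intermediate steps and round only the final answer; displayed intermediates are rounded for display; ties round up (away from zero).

2.0261

single-mesh involute tooth geometry (50T engaging 38T at module 4.423)
base radii: r_b1 = 106.793750, r_b2 = 81.163250
tip radii: r_a1 = 113.109379, r_a2 = 89.937282
inv(α') = inv(15.027°) + 2·(-0.427+0.334)·tan α/(50+38) = 0.00561629  ⇒  α' = 14.56094°
a' = a·cos α / cos α' = 194.6120·cos 15.027°/cos 14.56094° = 194.194366
action lengths: √(r_a1²−r_b1²) = 37.266964, √(r_a2²−r_b2²) = 38.745858
base pitch p_b = π·m·cos α = 13.420098
CR = (37.266964 + 38.745858 − 194.194366·sin 14.56094°)/13.420098 = 2.026104
contact ratio ≈ 2.0261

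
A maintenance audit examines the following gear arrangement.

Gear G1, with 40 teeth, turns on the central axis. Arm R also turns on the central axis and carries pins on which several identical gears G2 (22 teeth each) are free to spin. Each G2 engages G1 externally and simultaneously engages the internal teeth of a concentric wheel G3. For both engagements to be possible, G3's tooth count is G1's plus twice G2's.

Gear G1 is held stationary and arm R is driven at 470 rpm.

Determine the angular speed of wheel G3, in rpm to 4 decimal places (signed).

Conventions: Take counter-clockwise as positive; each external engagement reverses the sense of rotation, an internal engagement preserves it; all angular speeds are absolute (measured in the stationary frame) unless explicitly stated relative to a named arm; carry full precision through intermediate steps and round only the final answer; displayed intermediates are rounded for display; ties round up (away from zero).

+693.8095 rpm

topology: planetary set — G1 40T / G2 22T / G3 84T, arm = carrier (Willis)
normalise by the input: solve with ω_arm = 1, then scale by 470 rpm
ring teeth: 40 + 2·22 = 84
40(ω_sun−ω_arm) = −84(ω_ring−ω_arm),  ω_sun = 0, ω_arm = 1
ω_ring = 1 − (40/84)(0−1) = 31/21
scale: ω_ring = 31/21 × 470 rpm = +693.8095 rpm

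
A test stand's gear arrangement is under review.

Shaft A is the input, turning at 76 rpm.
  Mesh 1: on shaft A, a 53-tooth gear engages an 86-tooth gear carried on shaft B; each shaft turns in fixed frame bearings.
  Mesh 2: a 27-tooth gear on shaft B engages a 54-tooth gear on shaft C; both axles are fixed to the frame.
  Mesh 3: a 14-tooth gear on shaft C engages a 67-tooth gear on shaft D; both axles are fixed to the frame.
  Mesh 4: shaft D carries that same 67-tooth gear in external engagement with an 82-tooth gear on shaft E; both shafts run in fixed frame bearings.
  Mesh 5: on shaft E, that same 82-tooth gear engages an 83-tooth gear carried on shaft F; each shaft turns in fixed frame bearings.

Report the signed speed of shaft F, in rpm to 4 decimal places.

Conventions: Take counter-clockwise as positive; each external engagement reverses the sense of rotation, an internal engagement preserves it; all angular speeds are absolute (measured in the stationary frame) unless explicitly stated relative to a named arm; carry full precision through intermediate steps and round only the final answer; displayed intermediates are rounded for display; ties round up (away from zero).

5-mesh fixed-axis compound train (all bearings frame-fixed)
mesh 1 [53T→86T]: ω = 76.0000×53/86 = 46.8372 rpm, sense flips to −
mesh 2 [27T→54T]: ω = 46.8372×27/54 = 23.4186 rpm, sense flips to +
mesh 3 [14T→67T]: ω = 23.4186×14/67 = 4.8934 rpm, sense flips to −
mesh 4 [67T→82T]: ω = 4.8934×67/82 = 3.9983 rpm, sense flips to +
mesh 5 [82T→83T]: ω = 3.9983×82/83 = 3.9501 rpm, sense flips to −
signed output speed = -3.9501 rpm

-3.9501 rpm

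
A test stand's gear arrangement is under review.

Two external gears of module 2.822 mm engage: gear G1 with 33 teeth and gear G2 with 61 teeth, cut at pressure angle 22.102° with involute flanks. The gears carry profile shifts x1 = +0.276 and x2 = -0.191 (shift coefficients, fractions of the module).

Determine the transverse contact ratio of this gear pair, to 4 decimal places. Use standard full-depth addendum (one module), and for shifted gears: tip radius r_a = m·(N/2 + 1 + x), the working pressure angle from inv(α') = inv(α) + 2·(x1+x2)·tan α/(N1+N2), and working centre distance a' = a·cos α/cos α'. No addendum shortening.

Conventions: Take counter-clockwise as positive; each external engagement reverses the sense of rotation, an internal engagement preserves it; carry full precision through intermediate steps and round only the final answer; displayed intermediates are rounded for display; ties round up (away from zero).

1.5950

topology: single-mesh involute geometry — m = 2.822, 33T/61T pair
base radii: r_b1 = 43.141341, r_b2 = 79.746115
tip radii: r_a1 = 50.163872, r_a2 = 88.353998
inv(α') = inv(22.102°) + 2·(+0.276-0.191)·tan α/(33+61) = 0.02108032  ⇒  α' = 22.35396°
a' = a·cos α / cos α' = 132.6340·cos 22.102°/cos 22.35396° = 132.872576
action lengths: √(r_a1²−r_b1²) = 25.597632, √(r_a2²−r_b2²) = 38.039270
base pitch p_b = π·m·cos α = 8.214092
CR = (25.597632 + 38.039270 − 132.872576·sin 22.35396°)/8.214092 = 1.595042
contact ratio ≈ 1.5950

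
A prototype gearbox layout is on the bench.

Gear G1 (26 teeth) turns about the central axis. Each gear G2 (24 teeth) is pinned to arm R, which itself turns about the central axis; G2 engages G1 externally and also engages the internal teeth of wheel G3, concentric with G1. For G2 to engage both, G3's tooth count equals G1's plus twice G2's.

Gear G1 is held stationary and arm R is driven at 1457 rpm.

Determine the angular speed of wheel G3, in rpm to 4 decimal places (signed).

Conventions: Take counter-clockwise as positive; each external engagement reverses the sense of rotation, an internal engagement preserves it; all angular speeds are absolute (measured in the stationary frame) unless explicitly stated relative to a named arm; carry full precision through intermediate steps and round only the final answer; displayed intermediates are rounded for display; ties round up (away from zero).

recognized (axles ride arm R): planetary set, 26/24/74 teeth
normalise by the input: solve with ω_arm = 1, then scale by 1457 rpm
ring teeth: 26 + 2·24 = 74
26(ω_sun−ω_arm) = −74(ω_ring−ω_arm),  ω_sun = 0, ω_arm = 1
ω_ring = 1 − (26/74)(0−1) = 50/37
scale: ω_ring = 50/37 × 1457 rpm = +1968.9189 rpm

+1968.9189 rpm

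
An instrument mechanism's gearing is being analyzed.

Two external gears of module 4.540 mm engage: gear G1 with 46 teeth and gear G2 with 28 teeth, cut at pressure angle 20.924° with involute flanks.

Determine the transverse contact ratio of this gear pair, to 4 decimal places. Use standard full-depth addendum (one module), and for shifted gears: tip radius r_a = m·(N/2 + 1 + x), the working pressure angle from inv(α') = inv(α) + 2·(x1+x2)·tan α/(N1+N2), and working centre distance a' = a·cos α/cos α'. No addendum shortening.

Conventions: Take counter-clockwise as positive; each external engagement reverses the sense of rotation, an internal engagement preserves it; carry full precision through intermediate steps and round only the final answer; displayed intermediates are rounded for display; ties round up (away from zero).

1.6472

topology: single-mesh involute geometry — m = 4.540, 46T/28T pair
base radii: r_b1 = 97.534019, r_b2 = 59.368533
tip radii: r_a1 = 108.960000, r_a2 = 68.100000
no profile shift: α' = α, a' = a
action lengths: √(r_a1²−r_b1²) = 48.573622, √(r_a2²−r_b2²) = 33.361463
base pitch p_b = π·m·cos α = 13.322268
CR = (48.573622 + 33.361463 − 167.980000·sin 20.92400°)/13.322268 = 1.647205
contact ratio ≈ 1.6472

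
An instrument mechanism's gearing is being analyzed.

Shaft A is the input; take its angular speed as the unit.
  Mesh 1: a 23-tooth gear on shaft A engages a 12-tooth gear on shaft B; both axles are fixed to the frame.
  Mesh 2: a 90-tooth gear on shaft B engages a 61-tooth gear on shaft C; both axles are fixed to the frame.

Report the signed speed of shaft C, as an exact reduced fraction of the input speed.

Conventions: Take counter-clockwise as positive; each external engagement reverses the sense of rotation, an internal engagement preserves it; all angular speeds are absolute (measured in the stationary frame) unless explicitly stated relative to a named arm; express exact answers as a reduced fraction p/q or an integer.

345/122

2-mesh fixed-axis compound train (all bearings frame-fixed)
mesh 1 [23T→12T]: |ω|/ω_in = 1×23/12 = 23/12, sense flips to −
mesh 2 [90T→61T]: |ω|/ω_in = (23/12)×90/61 = 345/122, sense flips to +
signed output speed (× input speed) = 345/122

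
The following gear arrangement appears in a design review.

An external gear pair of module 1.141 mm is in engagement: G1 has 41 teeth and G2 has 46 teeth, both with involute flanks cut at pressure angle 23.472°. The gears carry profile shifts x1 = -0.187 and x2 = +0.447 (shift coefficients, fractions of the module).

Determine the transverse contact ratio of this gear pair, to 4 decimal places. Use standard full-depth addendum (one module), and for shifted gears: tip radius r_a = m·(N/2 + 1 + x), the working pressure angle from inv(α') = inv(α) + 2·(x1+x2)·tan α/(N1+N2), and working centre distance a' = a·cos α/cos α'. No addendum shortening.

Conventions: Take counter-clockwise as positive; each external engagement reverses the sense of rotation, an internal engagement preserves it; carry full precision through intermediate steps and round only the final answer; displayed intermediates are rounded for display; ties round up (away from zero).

class = single-mesh tooth geometry [involute pair 41T × 46T, m = 1.141]
base radii: r_b1 = 21.455049, r_b2 = 24.071519
tip radii: r_a1 = 24.318133, r_a2 = 27.894027
inv(α') = inv(23.472°) + 2·(-0.187+0.447)·tan α/(41+46) = 0.02716314  ⇒  α' = 24.23257°
a' = a·cos α / cos α' = 49.6335·cos 23.472°/cos 24.23257° = 49.925672
action lengths: √(r_a1²−r_b1²) = 11.447815, √(r_a2²−r_b2²) = 14.093926
base pitch p_b = π·m·cos α = 3.287952
CR = (11.447815 + 14.093926 − 49.925672·sin 24.23257°)/3.287952 = 1.535963
contact ratio ≈ 1.5360

1.5360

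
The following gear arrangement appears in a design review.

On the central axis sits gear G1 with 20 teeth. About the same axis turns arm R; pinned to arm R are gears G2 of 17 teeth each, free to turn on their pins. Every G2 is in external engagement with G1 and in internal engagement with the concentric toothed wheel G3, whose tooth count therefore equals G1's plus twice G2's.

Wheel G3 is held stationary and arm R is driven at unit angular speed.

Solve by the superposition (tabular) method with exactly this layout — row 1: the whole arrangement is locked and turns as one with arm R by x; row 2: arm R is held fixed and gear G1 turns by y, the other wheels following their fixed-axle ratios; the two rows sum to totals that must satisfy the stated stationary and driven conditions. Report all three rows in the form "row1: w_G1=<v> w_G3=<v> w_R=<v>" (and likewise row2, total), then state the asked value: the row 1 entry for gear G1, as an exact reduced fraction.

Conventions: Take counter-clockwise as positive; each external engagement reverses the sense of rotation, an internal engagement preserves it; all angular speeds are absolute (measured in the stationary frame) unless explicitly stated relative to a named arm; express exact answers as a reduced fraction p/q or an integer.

row1: w_G1=1 w_G3=1 w_R=1
row2: w_G1=27/10 w_G3=-1 w_R=0
total: w_G1=37/10 w_G3=0 w_R=1
asked value: 1

class = planetary set [G3 = 20+2·17 = 54; Willis about the carrier]
superposition row 1 [locked train]: every member turns x
row 2 (arm held, sun turns y): ω_ring = −(20/54)·y, ω_arm = 0
boundary: total ω_ring = x − (20/54)·y = 0 and total ω_arm = x = 1  ⇒  y = 27/10, x = 1
row 2 ring = −(20/54)·27/10 = -1
totals (row 1 + row 2): sun 1 + 27/10 = 37/10, ring 1 + (-1) = 0, arm 1 + 0 = 1
asked cell (row1, sun) = 1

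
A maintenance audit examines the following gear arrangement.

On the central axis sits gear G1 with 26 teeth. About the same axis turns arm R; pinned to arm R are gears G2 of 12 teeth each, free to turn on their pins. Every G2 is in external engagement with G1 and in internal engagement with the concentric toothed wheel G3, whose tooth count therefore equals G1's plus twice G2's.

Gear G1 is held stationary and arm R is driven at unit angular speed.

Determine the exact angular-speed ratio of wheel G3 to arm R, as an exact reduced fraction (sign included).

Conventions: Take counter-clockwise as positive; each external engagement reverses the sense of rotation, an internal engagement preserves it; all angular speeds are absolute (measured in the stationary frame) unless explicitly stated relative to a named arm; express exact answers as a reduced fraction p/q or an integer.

class = planetary set [G3 = 26+2·12 = 50; Willis about the carrier]
ring teeth: 26 + 2·12 = 50
26(ω_sun−ω_arm) = −50(ω_ring−ω_arm),  ω_sun = 0, ω_arm = 1
ω_ring = 1 − (26/50)(0−1) = 38/25
ω_out/ω_in = 38/25

38/25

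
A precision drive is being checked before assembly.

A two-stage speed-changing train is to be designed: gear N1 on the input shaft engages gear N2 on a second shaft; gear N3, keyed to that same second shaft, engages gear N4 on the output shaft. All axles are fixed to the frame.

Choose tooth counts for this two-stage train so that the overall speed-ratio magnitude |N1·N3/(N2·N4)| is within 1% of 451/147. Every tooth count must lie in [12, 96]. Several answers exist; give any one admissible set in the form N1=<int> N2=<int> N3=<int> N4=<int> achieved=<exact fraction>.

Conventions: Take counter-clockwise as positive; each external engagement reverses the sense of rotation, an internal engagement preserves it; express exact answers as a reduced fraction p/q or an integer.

topology: fixed-axis compound train — 2 stages, target 451/147
target = 451/147 in lowest terms: an exact hit needs N1·N3 = k·451 and N2·N4 = k·147 for one integer k, every count in [12, 96]; additionally prefer no 1:1 stage (N1 ≠ N2, N3 ≠ N4)
k = 1: no 1:1-free in-range split of k·451 and k·147 into factor pairs; take k = 2
k = 2: N1·N3 = 902 = 22·41, N2·N4 = 294 = 14·21
achieved = 22·41/(14·21) = 451/147; |achieved − target| = 0 ≤ 451/14700 ✓

N1=22 N2=14 N3=41 N4=21 achieved=451/147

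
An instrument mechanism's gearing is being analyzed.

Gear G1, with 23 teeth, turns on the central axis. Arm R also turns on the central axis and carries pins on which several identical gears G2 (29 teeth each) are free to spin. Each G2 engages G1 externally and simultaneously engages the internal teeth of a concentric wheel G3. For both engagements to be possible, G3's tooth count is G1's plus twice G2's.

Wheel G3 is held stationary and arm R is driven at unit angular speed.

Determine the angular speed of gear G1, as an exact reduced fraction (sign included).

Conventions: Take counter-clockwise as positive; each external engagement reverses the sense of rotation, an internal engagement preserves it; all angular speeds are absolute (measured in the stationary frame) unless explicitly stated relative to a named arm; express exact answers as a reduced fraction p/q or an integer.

recognized (axles ride arm R): planetary set, 23/29/81 teeth
ring teeth: 23 + 2·29 = 81
23(ω_sun−ω_arm) = −81(ω_ring−ω_arm),  ω_ring = 0, ω_arm = 1
ω_sun = 1 − (81/23)(0−1) = 104/23
exact speed ratio = 104/23

104/23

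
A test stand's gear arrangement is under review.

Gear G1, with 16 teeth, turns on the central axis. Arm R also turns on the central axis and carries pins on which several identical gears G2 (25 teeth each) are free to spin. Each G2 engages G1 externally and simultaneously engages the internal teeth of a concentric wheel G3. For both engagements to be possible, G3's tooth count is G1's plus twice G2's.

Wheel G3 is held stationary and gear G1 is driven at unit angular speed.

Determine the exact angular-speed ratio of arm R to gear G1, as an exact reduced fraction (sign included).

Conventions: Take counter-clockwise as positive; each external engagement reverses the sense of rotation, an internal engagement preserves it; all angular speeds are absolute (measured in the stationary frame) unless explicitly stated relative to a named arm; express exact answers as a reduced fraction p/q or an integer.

recognized (axles ride arm R): planetary set, 16/25/66 teeth
ring teeth: 16 + 2·25 = 66
16(ω_sun−ω_arm) = −66(ω_ring−ω_arm),  ω_ring = 0, ω_sun = 1
16(1−ω_arm) = −66(0−ω_arm)  ⇒  82·ω_arm = 16  ⇒  ω_arm = 8/41
ω_out/ω_in = 8/41

8/41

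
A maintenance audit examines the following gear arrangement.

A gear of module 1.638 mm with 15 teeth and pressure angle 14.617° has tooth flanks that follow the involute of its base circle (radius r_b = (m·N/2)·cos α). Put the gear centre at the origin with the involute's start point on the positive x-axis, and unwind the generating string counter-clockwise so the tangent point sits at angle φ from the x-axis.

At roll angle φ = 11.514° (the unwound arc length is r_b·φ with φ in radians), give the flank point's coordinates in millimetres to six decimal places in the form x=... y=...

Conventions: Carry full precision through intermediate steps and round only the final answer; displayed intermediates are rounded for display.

single-mesh involute tooth geometry (15T wheel at module 1.638)
pitch radius r_p = m·N/2 = 1.638·15/2 = 12.285000
base radius r_b = r_p·cos α = 12.285000·cos 14.617° = 11.887388
roll angle φ = 11.514° = 0.20095721 rad
x = r_b·(cos φ + φ·sin φ) = 12.124999
y = r_b·(sin φ − φ·cos φ) = 0.032027

x=12.124999 y=0.032027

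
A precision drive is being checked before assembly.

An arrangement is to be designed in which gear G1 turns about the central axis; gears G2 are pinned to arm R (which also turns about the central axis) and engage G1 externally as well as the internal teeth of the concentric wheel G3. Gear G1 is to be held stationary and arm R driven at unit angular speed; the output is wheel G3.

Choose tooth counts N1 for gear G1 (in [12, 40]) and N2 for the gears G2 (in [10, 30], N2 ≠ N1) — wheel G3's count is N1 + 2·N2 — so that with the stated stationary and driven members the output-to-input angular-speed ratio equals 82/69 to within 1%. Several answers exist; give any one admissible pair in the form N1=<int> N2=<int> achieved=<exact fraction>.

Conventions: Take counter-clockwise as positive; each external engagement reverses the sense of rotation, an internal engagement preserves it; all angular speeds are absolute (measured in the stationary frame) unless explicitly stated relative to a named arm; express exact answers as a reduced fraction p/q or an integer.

N1=13 N2=28 achieved=82/69

topology: planetary set — design target 82/69, arm = carrier (Willis)
Willis with ω_sun = 0: ω_ring/ω_arm = (N1+N3)/N3; set equal to 82/69  ⇒  N3/N1 = 1/(82/69 − 1) = 69/13
N3 = N1 + 2·N2  ⇒  N2/N1 = (N3/N1 − 1)/2 = (69/13 − 1)/2 = 28/13
smallest multiple with N1 ≥ 12 and N2 ≥ 10: k = 1  ⇒  N1 = 1·13 = 13, N2 = 1·28 = 28 (N1 ≤ 40, N2 ≤ 30, N2 ≠ N1 ✓), N3 = 13 + 2·28 = 69
check: (N1+N3)/N3 with N1 = 13, N3 = 69 gives 82/69; |achieved − target| = 0 ≤ 41/3450 ✓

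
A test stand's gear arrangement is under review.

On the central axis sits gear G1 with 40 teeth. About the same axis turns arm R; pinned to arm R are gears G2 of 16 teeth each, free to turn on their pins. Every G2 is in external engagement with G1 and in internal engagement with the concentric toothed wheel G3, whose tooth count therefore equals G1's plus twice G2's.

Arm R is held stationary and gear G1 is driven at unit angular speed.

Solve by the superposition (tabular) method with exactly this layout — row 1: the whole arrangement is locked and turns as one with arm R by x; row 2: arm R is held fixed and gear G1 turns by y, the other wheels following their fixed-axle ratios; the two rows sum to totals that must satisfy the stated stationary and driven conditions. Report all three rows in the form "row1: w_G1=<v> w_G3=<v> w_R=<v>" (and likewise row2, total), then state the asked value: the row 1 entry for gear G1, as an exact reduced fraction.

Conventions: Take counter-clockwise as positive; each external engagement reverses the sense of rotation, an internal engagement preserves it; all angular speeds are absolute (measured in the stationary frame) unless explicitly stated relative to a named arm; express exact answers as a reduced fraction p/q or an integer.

row1: w_G1=0 w_G3=0 w_R=0
row2: w_G1=1 w_G3=-5/9 w_R=0
total: w_G1=1 w_G3=-5/9 w_R=0
asked value: 0

recognized (axles ride arm R): planetary set, 40/16/72 teeth
row 1 — lock + rotate with arm: ω_sun = ω_ring = ω_arm = x
row 2 — arm fixed, fixed-axis ratios: sun y, ring −(40/72)·y, arm 0
boundary: total ω_arm = x = 0 and total ω_sun = x + y = 1  ⇒  y = 1, x = 0
row 2 ring = −(40/72)·1 = -5/9
totals (row 1 + row 2): sun 0 + 1 = 1, ring 0 + (-5/9) = -5/9, arm 0 + 0 = 0
asked cell (row1, sun) = 0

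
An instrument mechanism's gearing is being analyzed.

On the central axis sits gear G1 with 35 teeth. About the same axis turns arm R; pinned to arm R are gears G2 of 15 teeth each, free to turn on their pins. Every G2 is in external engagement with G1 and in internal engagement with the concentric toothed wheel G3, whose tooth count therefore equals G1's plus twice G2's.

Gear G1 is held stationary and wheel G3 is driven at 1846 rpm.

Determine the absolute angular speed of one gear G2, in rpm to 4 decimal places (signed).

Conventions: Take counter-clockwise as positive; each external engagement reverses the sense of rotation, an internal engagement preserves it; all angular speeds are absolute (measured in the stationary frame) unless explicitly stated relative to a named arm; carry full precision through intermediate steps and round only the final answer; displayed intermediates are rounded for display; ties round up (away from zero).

topology: planetary set — G1 35T / G2 15T / G3 65T, arm = carrier (Willis)
normalise by the input: solve with ω_ring = 1, then scale by 1846 rpm
ring teeth: 35 + 2·15 = 65
35(ω_sun−ω_arm) = −65(ω_ring−ω_arm),  ω_sun = 0, ω_ring = 1
35(0−ω_arm) = −65(1−ω_arm)  ⇒  100·ω_arm = 65  ⇒  ω_arm = 13/20
sun–planet mesh: 35·(0−13/20) = −15·(ω_p−ω_arm)  ⇒  ω_p−ω_arm = 91/60
ω_p = 13/20 + 91/60 = 13/6
scale: ω_p = 13/6 × 1846 rpm = +3999.6667 rpm

+3999.6667 rpm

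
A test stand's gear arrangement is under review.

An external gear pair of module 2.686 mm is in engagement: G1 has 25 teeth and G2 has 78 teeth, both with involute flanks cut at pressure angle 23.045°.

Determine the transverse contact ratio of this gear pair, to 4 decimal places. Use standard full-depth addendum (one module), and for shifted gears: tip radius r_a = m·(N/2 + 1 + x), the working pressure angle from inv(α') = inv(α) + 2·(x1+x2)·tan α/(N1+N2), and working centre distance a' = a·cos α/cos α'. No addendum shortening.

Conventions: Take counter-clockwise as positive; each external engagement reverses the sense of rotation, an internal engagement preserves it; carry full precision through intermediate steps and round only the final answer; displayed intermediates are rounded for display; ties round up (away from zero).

topology: single-mesh involute geometry — m = 2.686, 25T/78T pair
base radii: r_b1 = 30.895637, r_b2 = 96.394389
tip radii: r_a1 = 36.261000, r_a2 = 107.440000
no profile shift: α' = α, a' = a
action lengths: √(r_a1²−r_b1²) = 18.982089, √(r_a2²−r_b2²) = 47.449714
base pitch p_b = π·m·cos α = 7.764921
CR = (18.982089 + 47.449714 − 138.329000·sin 23.04500°)/7.764921 = 1.581776
contact ratio ≈ 1.5818

1.5818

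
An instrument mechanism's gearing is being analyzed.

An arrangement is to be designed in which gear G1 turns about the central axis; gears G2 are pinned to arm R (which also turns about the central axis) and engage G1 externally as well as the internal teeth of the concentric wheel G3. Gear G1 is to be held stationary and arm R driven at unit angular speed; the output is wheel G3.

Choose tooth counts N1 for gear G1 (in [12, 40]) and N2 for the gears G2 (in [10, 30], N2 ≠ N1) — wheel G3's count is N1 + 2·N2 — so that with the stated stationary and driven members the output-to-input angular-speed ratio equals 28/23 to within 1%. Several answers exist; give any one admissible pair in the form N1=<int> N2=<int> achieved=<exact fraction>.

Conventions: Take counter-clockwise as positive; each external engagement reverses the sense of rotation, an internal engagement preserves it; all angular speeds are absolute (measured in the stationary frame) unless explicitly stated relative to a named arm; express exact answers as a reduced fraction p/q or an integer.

design class (target 28/23): planetary set
Willis with ω_sun = 0: ω_ring/ω_arm = (N1+N3)/N3; set equal to 28/23  ⇒  N3/N1 = 1/(28/23 − 1) = 23/5
N3 = N1 + 2·N2  ⇒  N2/N1 = (N3/N1 − 1)/2 = (23/5 − 1)/2 = 9/5
smallest multiple with N1 ≥ 12 and N2 ≥ 10: k = 3  ⇒  N1 = 3·5 = 15, N2 = 3·9 = 27 (N1 ≤ 40, N2 ≤ 30, N2 ≠ N1 ✓), N3 = 15 + 2·27 = 69
check: (N1+N3)/N3 with N1 = 15, N3 = 69 gives 28/23; |achieved − target| = 0 ≤ 7/575 ✓

N1=15 N2=27 achieved=28/23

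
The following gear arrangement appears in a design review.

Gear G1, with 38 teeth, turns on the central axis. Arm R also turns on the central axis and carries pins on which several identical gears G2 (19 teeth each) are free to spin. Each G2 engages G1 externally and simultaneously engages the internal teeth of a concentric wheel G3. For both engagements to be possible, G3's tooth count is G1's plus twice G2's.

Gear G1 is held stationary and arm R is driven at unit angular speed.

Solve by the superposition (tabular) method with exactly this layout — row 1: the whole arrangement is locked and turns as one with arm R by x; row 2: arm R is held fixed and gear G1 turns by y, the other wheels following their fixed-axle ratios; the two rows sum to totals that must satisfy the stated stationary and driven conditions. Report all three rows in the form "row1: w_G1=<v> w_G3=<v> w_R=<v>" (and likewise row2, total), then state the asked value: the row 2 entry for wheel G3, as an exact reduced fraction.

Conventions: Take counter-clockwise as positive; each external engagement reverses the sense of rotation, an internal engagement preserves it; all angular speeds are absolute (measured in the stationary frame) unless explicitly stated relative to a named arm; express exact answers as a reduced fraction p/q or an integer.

recognized (axles ride arm R): planetary set, 38/19/76 teeth
superposition row 1 [locked train]: every member turns x
row 2 (arm held, sun turns y): ω_ring = −(38/76)·y, ω_arm = 0
boundary: total ω_sun = x + y = 0 and total ω_arm = x = 1  ⇒  y = -1, x = 1
row 2 ring = −(38/76)·(-1) = 1/2
totals (row 1 + row 2): sun 1 + (-1) = 0, ring 1 + 1/2 = 3/2, arm 1 + 0 = 1
asked cell (row2, ring) = 1/2

row1: w_G1=1 w_G3=1 w_R=1
row2: w_G1=-1 w_G3=1/2 w_R=0
total: w_G1=0 w_G3=3/2 w_R=1
asked value: 1/2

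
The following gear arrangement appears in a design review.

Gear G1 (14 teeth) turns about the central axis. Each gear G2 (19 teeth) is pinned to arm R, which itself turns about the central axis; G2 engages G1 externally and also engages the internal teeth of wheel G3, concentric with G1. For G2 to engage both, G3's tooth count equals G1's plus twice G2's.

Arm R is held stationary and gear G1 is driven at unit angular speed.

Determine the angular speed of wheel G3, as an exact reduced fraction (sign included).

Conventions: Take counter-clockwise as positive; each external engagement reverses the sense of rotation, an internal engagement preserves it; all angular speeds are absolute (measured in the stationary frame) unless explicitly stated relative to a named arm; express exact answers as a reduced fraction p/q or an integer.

topology: planetary set — G1 14T / G2 19T / G3 52T, arm = carrier (Willis)
ring teeth: 14 + 2·19 = 52
14(ω_sun−ω_arm) = −52(ω_ring−ω_arm),  ω_arm = 0, ω_sun = 1
ω_ring = 0 − (14/52)(1−0) = -7/26
exact speed ratio = -7/26

-7/26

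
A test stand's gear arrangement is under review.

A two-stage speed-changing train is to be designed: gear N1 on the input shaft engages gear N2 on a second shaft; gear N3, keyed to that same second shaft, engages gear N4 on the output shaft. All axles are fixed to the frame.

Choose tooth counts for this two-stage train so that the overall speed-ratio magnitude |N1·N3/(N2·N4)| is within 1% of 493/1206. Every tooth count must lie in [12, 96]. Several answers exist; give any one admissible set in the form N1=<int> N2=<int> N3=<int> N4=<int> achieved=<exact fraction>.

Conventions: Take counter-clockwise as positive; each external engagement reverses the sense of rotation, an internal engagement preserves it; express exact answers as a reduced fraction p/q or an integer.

N1=17 N2=18 N3=29 N4=67 achieved=493/1206

topology: fixed-axis compound train — 2 stages, target 493/1206
target = 493/1206 in lowest terms: an exact hit needs N1·N3 = k·493 and N2·N4 = k·1206 for one integer k, every count in [12, 96]; additionally prefer no 1:1 stage (N1 ≠ N2, N3 ≠ N4)
k = 1: N1·N3 = 493 = 17·29, N2·N4 = 1206 = 18·67
achieved = 17·29/(18·67) = 493/1206; |achieved − target| = 0 ≤ 493/120600 ✓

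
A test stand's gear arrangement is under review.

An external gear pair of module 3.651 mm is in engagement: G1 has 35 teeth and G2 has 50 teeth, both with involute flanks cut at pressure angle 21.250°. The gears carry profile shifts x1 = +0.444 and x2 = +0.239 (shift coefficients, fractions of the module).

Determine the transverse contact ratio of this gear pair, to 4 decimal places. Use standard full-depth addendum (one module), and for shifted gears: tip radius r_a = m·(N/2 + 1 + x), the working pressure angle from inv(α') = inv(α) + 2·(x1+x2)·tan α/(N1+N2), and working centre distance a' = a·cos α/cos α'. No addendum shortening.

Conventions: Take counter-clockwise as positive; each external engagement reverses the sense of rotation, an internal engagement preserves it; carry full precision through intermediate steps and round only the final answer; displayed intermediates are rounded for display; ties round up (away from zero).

class = single-mesh tooth geometry [involute pair 35T × 50T, m = 3.651]
base radii: r_b1 = 59.548313, r_b2 = 85.069018
tip radii: r_a1 = 69.164544, r_a2 = 95.798589
inv(α') = inv(21.250°) + 2·(+0.444+0.239)·tan α/(35+50) = 0.02424578  ⇒  α' = 23.37371°
a' = a·cos α / cos α' = 155.1675·cos 21.250°/cos 23.37371° = 157.546071
action lengths: √(r_a1²−r_b1²) = 35.181424, √(r_a2²−r_b2²) = 44.052602
base pitch p_b = π·m·cos α = 10.690088
CR = (35.181424 + 44.052602 − 157.546071·sin 23.37371°)/10.690088 = 1.565122
contact ratio ≈ 1.5651

1.5651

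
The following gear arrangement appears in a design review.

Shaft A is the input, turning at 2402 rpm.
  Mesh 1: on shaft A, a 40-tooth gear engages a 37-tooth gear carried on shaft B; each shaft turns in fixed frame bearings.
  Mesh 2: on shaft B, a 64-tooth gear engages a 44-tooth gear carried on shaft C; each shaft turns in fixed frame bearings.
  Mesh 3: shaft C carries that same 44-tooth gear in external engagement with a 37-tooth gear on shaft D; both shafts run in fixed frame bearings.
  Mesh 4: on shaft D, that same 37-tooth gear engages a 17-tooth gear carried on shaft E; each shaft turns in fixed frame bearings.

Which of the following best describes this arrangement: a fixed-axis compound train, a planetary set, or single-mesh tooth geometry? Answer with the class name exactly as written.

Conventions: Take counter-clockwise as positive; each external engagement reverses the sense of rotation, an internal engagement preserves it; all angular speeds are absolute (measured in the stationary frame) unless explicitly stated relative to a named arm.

fixed-axis compound train

class = fixed-axis compound train [4 meshes; 4 ratios multiply, 4 sense flips]
classification: fixed-axis compound train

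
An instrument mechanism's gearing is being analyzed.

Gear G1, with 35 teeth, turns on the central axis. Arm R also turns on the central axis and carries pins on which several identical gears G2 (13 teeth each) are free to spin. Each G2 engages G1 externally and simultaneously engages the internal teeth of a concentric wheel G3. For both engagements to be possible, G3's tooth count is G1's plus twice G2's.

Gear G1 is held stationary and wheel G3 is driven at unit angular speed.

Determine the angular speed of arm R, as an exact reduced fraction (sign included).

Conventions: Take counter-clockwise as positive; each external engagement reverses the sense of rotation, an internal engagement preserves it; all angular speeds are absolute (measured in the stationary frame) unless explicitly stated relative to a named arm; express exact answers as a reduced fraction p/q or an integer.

topology: planetary set — G1 35T / G2 13T / G3 61T, arm = carrier (Willis)
ring teeth: 35 + 2·13 = 61
35(ω_sun−ω_arm) = −61(ω_ring−ω_arm),  ω_sun = 0, ω_ring = 1
35(0−ω_arm) = −61(1−ω_arm)  ⇒  96·ω_arm = 61  ⇒  ω_arm = 61/96
exact speed ratio = 61/96

61/96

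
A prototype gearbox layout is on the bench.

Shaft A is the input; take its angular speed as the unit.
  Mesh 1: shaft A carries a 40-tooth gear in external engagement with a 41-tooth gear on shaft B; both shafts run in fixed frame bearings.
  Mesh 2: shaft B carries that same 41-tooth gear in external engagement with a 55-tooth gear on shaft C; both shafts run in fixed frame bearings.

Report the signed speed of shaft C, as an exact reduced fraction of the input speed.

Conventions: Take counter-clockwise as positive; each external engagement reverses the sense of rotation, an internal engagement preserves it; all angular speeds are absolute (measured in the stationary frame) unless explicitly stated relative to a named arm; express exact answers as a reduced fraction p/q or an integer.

2-mesh fixed-axis compound train (all bearings frame-fixed)
mesh 1 [40T→41T]: |ω|/ω_in = 1×40/41 = 40/41, sense flips to −
mesh 2 [41T→55T]: |ω|/ω_in = (40/41)×41/55 = 8/11, sense flips to +
signed output speed (× input speed) = 8/11

8/11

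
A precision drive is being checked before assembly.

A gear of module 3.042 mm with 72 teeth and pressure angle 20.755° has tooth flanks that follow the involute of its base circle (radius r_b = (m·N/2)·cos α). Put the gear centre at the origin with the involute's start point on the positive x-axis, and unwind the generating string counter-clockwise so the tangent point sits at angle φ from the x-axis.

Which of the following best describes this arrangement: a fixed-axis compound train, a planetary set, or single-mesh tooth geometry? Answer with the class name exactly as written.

class = single-mesh tooth geometry [base-circle involute, m = 3.042, 72T]
classification: single-mesh tooth geometry

single-mesh tooth geometry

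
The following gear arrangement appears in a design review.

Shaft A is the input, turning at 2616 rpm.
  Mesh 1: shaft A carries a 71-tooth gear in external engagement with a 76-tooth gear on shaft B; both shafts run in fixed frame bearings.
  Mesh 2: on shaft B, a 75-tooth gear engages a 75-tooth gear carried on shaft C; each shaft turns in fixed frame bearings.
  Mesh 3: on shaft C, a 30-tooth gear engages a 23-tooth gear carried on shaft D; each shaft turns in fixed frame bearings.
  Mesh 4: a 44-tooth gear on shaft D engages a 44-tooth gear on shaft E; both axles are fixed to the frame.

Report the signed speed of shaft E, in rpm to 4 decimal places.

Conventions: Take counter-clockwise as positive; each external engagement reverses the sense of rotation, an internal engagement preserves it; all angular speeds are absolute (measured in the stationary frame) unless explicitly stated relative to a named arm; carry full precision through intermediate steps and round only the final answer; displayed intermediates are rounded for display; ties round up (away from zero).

class = fixed-axis compound train [4 meshes; 4 ratios multiply, 4 sense flips]
mesh 1 [71T→76T]: ω = 2616.0000×71/76 = 2443.8947 rpm, sense flips to −
mesh 2 [75T→75T]: ω = 2443.8947×75/75 = 2443.8947 rpm, sense flips to +
mesh 3 [30T→23T]: ω = 2443.8947×30/23 = 3187.6888 rpm, sense flips to −
mesh 4 [44T→44T]: ω = 3187.6888×44/44 = 3187.6888 rpm, sense flips to +
signed output speed = +3187.6888 rpm

+3187.6888 rpm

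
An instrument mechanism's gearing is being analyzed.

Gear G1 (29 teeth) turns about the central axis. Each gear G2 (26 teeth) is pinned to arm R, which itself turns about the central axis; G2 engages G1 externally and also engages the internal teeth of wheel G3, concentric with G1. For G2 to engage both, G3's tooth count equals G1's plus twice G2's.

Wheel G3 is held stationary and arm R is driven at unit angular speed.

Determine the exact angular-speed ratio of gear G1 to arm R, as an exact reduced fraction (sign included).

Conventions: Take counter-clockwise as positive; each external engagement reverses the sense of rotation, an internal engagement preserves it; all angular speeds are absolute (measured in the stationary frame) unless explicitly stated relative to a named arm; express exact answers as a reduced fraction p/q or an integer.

110/29

recognized (axles ride arm R): planetary set, 29/26/81 teeth
ring teeth: 29 + 2·26 = 81
29(ω_sun−ω_arm) = −81(ω_ring−ω_arm),  ω_ring = 0, ω_arm = 1
ω_sun = 1 − (81/29)(0−1) = 110/29
ω_out/ω_in = 110/29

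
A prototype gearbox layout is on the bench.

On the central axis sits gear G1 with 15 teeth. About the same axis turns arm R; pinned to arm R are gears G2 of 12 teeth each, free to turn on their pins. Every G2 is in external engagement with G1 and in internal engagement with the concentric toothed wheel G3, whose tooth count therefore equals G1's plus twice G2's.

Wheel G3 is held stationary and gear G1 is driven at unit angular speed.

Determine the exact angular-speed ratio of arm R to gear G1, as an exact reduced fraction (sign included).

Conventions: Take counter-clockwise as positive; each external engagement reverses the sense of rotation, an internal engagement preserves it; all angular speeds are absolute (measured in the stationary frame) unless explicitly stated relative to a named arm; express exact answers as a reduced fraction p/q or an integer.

topology: planetary set — G1 15T / G2 12T / G3 39T, arm = carrier (Willis)
ring teeth: 15 + 2·12 = 39
15(ω_sun−ω_arm) = −39(ω_ring−ω_arm),  ω_ring = 0, ω_sun = 1
15(1−ω_arm) = −39(0−ω_arm)  ⇒  54·ω_arm = 15  ⇒  ω_arm = 5/18
ω_out/ω_in = 5/18

5/18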